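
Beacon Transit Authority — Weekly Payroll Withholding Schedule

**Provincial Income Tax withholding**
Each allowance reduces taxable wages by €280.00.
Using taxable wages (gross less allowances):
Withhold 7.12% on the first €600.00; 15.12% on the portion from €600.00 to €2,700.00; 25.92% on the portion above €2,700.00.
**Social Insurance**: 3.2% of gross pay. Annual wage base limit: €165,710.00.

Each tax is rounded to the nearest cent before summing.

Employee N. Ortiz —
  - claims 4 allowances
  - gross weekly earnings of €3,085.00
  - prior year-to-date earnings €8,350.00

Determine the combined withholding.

Provincial Income Tax: taxable = €3,085.00 − 4×€280.00 = €1,965.00
  €42.72 + 15.12% × (€1,965.00 − €600.00) = €42.72 + 15.12% × €1,365.00 = €249.11
Social Insurance: 3.2% × €3,085.00 = €98.72
Total: €249.11 + €98.72 = €347.83

€347.83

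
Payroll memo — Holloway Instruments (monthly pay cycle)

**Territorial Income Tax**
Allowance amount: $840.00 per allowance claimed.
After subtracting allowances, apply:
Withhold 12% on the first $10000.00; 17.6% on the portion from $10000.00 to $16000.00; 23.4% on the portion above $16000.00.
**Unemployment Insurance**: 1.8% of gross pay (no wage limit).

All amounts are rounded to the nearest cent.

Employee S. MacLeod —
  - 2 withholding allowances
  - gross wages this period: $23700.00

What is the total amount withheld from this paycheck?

$4091.28

Territorial Income Tax: taxable = $23700.00 − 2×$840.00 = $22020.00
  $2256.00 + 23.4% × ($22020.00 − $16000.00) = $2256.00 + 23.4% × $6020.00 = $3664.68
Unemployment Insurance: 1.8% × $23700.00 = $426.60
Total: $3664.68 + $426.60 = $4091.28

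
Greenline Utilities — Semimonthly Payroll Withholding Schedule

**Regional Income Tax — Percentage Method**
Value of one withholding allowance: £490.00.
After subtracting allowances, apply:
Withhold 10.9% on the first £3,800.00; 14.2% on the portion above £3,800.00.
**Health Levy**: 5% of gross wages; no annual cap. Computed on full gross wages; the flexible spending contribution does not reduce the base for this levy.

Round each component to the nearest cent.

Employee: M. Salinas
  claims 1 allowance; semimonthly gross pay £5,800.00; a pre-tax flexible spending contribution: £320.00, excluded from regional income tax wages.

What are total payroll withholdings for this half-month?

£873.18

Regional Income Tax: taxable = £5,800.00 − £320.00 − 1×£490.00 = £4,990.00
  £414.20 + 14.2% × (£4,990.00 − £3,800.00) = £414.20 + 14.2% × £1,190.00 = £583.18
Health Levy: 5% × £5,800.00 = £290.00
Total: £583.18 + £290.00 = £873.18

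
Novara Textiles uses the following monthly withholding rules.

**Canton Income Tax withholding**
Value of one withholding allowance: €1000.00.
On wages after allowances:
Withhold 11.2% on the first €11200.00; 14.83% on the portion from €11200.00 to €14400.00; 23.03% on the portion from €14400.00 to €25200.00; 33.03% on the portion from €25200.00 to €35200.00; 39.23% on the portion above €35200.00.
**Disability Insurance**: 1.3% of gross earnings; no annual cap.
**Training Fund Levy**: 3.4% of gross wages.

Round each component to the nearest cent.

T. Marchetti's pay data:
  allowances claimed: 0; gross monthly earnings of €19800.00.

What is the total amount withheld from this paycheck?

Canton Income Tax: taxable = €19800.00
  €1728.96 + 23.03% × (€19800.00 − €14400.00) = €1728.96 + 23.03% × €5400.00 = €2972.58
Disability Insurance: 1.3% × €19800.00 = €257.40
Training Fund Levy: 3.4% × €19800.00 = €673.20
Total: €2972.58 + €257.40 + €673.20 = €3903.18

€3903.18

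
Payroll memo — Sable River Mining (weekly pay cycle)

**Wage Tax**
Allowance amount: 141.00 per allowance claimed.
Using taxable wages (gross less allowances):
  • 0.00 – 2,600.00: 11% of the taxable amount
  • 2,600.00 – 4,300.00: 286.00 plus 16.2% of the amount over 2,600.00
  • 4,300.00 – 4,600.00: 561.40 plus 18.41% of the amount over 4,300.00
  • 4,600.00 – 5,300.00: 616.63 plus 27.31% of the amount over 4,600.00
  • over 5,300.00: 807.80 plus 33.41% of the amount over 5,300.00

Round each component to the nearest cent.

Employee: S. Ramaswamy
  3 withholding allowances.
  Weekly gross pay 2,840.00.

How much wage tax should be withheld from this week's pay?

Wage Tax: taxable = 2,840.00 − 3×141.00 = 2,417.00
  11% × 2,417.00 = 265.87

265.87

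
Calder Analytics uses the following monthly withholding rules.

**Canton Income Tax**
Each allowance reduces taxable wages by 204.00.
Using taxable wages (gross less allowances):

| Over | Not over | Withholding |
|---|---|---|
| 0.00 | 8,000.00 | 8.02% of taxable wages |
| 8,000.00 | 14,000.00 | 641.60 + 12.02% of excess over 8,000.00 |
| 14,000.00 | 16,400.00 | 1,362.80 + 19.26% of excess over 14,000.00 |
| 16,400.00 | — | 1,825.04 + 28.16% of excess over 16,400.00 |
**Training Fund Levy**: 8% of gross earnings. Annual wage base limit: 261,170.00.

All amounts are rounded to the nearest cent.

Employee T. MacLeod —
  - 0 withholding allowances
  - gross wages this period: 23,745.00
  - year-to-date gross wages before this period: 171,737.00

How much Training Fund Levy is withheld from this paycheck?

Training Fund Levy: 8% × 23,745.00 = 1,899.60

1,899.60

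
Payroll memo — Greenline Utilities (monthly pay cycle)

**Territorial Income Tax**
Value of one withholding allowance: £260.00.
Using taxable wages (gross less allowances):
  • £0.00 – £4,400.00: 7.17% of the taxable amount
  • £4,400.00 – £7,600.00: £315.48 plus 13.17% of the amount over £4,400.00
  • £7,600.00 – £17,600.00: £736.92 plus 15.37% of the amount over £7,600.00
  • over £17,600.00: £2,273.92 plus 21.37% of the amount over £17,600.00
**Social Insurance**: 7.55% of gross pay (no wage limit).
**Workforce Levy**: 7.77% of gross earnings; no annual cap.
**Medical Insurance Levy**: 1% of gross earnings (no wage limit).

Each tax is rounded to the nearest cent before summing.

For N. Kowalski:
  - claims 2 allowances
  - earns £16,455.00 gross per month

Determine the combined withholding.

£4,703.46

Territorial Income Tax: taxable = £16,455.00 − 2×£260.00 = £15,935.00
  £736.92 + 15.37% × (£15,935.00 − £7,600.00) = £736.92 + 15.37% × £8,335.00 = £2,018.01
Social Insurance: 7.55% × £16,455.00 = £1,242.35
Workforce Levy: 7.77% × £16,455.00 = £1,278.55
Medical Insurance Levy: 1% × £16,455.00 = £164.55
Total: £2,018.01 + £1,242.35 + £1,278.55 + £164.55 = £4,703.46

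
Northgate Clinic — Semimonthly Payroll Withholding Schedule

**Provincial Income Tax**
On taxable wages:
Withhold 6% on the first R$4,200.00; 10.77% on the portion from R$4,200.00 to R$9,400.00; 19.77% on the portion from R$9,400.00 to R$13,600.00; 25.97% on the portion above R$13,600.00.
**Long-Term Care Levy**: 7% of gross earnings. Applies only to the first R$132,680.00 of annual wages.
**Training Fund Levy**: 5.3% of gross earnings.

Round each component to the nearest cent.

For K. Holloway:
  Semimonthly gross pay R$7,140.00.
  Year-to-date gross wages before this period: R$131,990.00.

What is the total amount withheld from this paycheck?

R$995.36

Provincial Income Tax: taxable = R$7,140.00
  R$252.00 + 10.77% × (R$7,140.00 − R$4,200.00) = R$252.00 + 10.77% × R$2,940.00 = R$568.64
Long-Term Care Levy: cap R$132,680.00 − YTD R$131,990.00 = R$690.00 subject; 7% × R$690.00 = R$48.30
Training Fund Levy: 5.3% × R$7,140.00 = R$378.42
Total: R$568.64 + R$48.30 + R$378.42 = R$995.36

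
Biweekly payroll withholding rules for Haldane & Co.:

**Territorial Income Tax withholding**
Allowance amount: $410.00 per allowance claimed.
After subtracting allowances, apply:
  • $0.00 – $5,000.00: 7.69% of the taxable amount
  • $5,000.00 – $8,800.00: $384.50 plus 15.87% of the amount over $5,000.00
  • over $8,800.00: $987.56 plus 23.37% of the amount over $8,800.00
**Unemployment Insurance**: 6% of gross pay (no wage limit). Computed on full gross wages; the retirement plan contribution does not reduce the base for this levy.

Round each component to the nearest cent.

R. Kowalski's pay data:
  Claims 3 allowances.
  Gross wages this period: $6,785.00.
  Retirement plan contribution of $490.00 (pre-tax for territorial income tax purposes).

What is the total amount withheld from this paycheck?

Territorial Income Tax: taxable = $6,785.00 − $490.00 − 3×$410.00 = $5,065.00
  $384.50 + 15.87% × ($5,065.00 − $5,000.00) = $384.50 + 15.87% × $65.00 = $394.82
Unemployment Insurance: 6% × $6,785.00 = $407.10
Total: $394.82 + $407.10 = $801.92

$801.92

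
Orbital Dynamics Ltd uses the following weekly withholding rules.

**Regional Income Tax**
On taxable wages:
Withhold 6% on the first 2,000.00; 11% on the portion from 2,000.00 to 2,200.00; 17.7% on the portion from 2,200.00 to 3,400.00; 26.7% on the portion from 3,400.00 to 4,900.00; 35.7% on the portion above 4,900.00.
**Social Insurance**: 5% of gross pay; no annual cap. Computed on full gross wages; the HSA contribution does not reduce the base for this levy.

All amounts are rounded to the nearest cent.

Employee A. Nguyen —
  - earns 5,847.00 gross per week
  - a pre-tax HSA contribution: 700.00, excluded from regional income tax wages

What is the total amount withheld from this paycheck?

1,135.43

Regional Income Tax: taxable = 5,847.00 − 700.00 = 5,147.00
  754.90 + 35.7% × (5,147.00 − 4,900.00) = 754.90 + 35.7% × 247.00 = 843.08
Social Insurance: 5% × 5,847.00 = 292.35
Total: 843.08 + 292.35 = 1,135.43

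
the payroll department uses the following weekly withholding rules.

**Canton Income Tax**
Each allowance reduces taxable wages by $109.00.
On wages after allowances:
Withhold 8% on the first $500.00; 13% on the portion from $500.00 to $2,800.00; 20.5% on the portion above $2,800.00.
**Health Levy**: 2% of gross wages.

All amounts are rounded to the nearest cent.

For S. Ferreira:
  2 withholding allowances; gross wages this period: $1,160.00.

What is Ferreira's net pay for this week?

$1,039.34

Canton Income Tax: taxable = $1,160.00 − 2×$109.00 = $942.00
  $40.00 + 13% × ($942.00 − $500.00) = $40.00 + 13% × $442.00 = $97.46
Health Levy: 2% × $1,160.00 = $23.20
Total withheld: $97.46 + $23.20 = $120.66
Net pay: $1,160.00 − $120.66 = $1,039.34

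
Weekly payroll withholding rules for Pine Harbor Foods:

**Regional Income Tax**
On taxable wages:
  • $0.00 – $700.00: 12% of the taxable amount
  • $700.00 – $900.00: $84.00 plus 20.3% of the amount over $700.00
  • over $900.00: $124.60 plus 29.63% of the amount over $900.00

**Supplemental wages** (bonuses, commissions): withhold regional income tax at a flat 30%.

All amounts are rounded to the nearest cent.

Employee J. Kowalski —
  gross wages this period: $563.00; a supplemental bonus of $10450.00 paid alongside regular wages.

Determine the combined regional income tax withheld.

Regional Income Tax: taxable = $563.00
  12% × $563.00 = $67.56
Supplemental (30% flat on bonus): 30% × $10450.00 = $3135.00
Total regional income tax: $67.56 + $3135.00 = $3202.56

$3202.56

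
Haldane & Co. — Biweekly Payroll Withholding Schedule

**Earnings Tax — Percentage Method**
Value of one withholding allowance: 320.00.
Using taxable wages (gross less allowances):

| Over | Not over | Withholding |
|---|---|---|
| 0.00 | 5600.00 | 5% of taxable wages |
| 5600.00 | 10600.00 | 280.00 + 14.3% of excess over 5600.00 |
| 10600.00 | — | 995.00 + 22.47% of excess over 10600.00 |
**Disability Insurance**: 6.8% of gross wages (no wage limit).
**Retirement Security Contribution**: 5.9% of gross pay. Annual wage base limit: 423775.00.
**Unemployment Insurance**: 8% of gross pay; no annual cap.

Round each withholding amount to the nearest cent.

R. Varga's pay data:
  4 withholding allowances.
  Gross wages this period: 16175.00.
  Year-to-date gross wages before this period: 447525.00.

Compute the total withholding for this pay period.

4353.99

Earnings Tax: taxable = 16175.00 − 4×320.00 = 14895.00
  995.00 + 22.47% × (14895.00 − 10600.00) = 995.00 + 22.47% × 4295.00 = 1960.09
Disability Insurance: 6.8% × 16175.00 = 1099.90
Retirement Security Contribution: YTD 447525.00 ≥ cap 423775.00 → 0.00
Unemployment Insurance: 8% × 16175.00 = 1294.00
Total: 1960.09 + 1099.90 + 0.00 + 1294.00 = 4353.99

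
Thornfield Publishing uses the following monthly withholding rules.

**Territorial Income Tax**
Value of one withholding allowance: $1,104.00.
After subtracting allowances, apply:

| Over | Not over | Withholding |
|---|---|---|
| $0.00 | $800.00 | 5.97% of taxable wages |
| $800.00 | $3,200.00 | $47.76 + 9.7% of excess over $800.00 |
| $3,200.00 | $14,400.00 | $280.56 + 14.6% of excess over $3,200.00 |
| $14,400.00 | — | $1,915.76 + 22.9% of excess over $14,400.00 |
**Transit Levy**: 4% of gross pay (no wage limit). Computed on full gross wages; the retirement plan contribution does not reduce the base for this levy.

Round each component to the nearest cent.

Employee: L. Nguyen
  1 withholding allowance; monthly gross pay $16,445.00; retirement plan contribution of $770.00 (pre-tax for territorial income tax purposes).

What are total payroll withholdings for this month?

$2,612.72

Territorial Income Tax: taxable = $16,445.00 − $770.00 − 1×$1,104.00 = $14,571.00
  $1,915.76 + 22.9% × ($14,571.00 − $14,400.00) = $1,915.76 + 22.9% × $171.00 = $1,954.92
Transit Levy: 4% × $16,445.00 = $657.80
Total: $1,954.92 + $657.80 = $2,612.72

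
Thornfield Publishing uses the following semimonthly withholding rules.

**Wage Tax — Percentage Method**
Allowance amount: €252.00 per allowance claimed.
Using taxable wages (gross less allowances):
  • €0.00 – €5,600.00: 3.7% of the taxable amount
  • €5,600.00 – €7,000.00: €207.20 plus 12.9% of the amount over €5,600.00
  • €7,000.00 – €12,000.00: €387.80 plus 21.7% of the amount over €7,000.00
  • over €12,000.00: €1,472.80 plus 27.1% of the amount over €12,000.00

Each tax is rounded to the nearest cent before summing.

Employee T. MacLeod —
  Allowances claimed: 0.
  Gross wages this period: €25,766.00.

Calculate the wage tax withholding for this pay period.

€5,203.39

Wage Tax: taxable = €25,766.00
  €1,472.80 + 27.1% × (€25,766.00 − €12,000.00) = €1,472.80 + 27.1% × €13,766.00 = €5,203.39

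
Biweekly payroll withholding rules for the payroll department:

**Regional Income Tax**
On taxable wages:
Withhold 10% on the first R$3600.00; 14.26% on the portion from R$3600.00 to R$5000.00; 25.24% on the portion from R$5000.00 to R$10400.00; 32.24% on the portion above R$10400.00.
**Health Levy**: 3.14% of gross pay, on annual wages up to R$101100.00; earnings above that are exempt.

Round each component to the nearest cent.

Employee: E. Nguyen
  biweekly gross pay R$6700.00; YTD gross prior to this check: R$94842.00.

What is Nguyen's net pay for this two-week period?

R$5514.78

Regional Income Tax: taxable = R$6700.00
  R$559.64 + 25.24% × (R$6700.00 − R$5000.00) = R$559.64 + 25.24% × R$1700.00 = R$988.72
Health Levy: cap R$101100.00 − YTD R$94842.00 = R$6258.00 subject; 3.14% × R$6258.00 = R$196.50
Total withheld: R$988.72 + R$196.50 = R$1185.22
Net pay: R$6700.00 − R$1185.22 = R$5514.78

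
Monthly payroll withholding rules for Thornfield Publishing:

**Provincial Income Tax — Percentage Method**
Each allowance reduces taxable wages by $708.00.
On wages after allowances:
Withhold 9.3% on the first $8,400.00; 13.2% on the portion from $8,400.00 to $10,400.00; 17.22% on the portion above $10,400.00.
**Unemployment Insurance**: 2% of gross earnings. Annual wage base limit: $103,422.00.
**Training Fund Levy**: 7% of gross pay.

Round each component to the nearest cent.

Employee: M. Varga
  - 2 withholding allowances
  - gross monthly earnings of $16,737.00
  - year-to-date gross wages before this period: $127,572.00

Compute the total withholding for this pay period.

$3,064.19

Provincial Income Tax: taxable = $16,737.00 − 2×$708.00 = $15,321.00
  $1,045.20 + 17.22% × ($15,321.00 − $10,400.00) = $1,045.20 + 17.22% × $4,921.00 = $1,892.60
Unemployment Insurance: YTD $127,572.00 ≥ cap $103,422.00 → $0.00
Training Fund Levy: 7% × $16,737.00 = $1,171.59
Total: $1,892.60 + $0.00 + $1,171.59 = $3,064.19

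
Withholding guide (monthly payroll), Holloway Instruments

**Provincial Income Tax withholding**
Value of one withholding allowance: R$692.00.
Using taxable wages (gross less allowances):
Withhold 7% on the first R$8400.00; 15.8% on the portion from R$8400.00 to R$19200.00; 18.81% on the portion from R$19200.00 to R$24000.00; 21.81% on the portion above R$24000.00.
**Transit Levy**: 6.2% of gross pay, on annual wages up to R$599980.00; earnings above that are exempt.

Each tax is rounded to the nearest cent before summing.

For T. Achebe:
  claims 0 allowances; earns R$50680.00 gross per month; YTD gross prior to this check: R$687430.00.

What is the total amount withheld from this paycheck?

Provincial Income Tax: taxable = R$50680.00
  R$3197.28 + 21.81% × (R$50680.00 − R$24000.00) = R$3197.28 + 21.81% × R$26680.00 = R$9016.19
Transit Levy: YTD R$687430.00 ≥ cap R$599980.00 → R$0.00
Total: R$9016.19 + R$0.00 = R$9016.19

R$9016.19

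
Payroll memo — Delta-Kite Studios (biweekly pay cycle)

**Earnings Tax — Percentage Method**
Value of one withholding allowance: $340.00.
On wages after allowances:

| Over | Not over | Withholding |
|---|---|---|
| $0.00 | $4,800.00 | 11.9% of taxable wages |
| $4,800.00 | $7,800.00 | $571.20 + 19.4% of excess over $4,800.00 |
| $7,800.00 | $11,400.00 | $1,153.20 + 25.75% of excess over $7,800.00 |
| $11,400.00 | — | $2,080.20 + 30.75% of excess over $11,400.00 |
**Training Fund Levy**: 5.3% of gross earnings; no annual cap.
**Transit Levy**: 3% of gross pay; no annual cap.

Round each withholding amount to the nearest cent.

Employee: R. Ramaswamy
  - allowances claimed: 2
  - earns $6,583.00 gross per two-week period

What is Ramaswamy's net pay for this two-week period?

$5,251.43

Earnings Tax: taxable = $6,583.00 − 2×$340.00 = $5,903.00
  $571.20 + 19.4% × ($5,903.00 − $4,800.00) = $571.20 + 19.4% × $1,103.00 = $785.18
Training Fund Levy: 5.3% × $6,583.00 = $348.90
Transit Levy: 3% × $6,583.00 = $197.49
Total withheld: $785.18 + $348.90 + $197.49 = $1,331.57
Net pay: $6,583.00 − $1,331.57 = $5,251.43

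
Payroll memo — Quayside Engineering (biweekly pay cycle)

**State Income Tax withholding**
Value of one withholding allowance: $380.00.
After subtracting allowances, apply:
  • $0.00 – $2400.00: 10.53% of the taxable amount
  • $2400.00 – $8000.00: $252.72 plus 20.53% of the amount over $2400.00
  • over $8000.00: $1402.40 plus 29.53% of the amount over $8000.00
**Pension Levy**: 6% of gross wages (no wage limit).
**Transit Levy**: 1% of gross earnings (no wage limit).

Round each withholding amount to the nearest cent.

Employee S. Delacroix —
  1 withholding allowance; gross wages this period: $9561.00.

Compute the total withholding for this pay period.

State Income Tax: taxable = $9561.00 − 1×$380.00 = $9181.00
  $1402.40 + 29.53% × ($9181.00 − $8000.00) = $1402.40 + 29.53% × $1181.00 = $1751.15
Pension Levy: 6% × $9561.00 = $573.66
Transit Levy: 1% × $9561.00 = $95.61
Total: $1751.15 + $573.66 + $95.61 = $2420.42

$2420.42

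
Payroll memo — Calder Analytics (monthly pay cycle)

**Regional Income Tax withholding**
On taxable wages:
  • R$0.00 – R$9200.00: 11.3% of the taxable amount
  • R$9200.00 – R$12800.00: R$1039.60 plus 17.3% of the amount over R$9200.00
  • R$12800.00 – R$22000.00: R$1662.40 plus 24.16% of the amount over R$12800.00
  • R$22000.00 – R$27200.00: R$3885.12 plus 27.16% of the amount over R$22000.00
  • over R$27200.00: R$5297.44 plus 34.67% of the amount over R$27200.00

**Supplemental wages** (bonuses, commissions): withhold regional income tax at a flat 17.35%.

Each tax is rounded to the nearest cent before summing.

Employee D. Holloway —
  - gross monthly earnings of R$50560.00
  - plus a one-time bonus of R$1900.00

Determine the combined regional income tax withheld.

Regional Income Tax: taxable = R$50560.00
  R$5297.44 + 34.67% × (R$50560.00 − R$27200.00) = R$5297.44 + 34.67% × R$23360.00 = R$13396.35
Supplemental (17.35% flat on bonus): 17.35% × R$1900.00 = R$329.65
Total regional income tax: R$13396.35 + R$329.65 = R$13726.00

R$13726.00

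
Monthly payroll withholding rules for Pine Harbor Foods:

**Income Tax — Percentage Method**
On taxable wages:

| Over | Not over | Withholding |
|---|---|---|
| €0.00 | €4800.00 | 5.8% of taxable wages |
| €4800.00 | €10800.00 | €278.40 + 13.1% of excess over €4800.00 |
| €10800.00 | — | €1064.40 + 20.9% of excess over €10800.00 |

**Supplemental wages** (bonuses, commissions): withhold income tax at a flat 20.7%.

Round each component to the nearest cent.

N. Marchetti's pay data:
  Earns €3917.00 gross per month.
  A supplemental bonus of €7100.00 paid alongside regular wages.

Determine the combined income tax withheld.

Income Tax: taxable = €3917.00
  5.8% × €3917.00 = €227.19
Supplemental (20.7% flat on bonus): 20.7% × €7100.00 = €1469.70
Total income tax: €227.19 + €1469.70 = €1696.89

€1696.89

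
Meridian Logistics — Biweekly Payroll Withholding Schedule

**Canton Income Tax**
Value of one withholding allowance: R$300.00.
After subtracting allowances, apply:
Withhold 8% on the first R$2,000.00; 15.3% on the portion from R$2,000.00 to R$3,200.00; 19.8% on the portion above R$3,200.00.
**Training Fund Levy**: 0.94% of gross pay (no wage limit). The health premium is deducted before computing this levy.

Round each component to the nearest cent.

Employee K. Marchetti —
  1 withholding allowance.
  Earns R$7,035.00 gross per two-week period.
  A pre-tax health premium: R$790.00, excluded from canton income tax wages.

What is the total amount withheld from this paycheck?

Canton Income Tax: taxable = R$7,035.00 − R$790.00 − 1×R$300.00 = R$5,945.00
  R$343.60 + 19.8% × (R$5,945.00 − R$3,200.00) = R$343.60 + 19.8% × R$2,745.00 = R$887.11
Training Fund Levy: 0.94% × R$6,245.00 = R$58.70
Total: R$887.11 + R$58.70 = R$945.81

R$945.81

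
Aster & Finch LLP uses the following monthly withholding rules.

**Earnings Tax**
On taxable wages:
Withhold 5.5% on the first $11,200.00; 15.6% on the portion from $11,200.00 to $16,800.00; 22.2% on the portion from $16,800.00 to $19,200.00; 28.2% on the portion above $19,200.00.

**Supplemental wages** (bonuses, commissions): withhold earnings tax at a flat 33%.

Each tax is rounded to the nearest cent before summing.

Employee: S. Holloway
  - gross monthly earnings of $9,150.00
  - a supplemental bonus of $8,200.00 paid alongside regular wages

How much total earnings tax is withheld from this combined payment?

$3,209.25

Earnings Tax: taxable = $9,150.00
  5.5% × $9,150.00 = $503.25
Supplemental (33% flat on bonus): 33% × $8,200.00 = $2,706.00
Total earnings tax: $503.25 + $2,706.00 = $3,209.25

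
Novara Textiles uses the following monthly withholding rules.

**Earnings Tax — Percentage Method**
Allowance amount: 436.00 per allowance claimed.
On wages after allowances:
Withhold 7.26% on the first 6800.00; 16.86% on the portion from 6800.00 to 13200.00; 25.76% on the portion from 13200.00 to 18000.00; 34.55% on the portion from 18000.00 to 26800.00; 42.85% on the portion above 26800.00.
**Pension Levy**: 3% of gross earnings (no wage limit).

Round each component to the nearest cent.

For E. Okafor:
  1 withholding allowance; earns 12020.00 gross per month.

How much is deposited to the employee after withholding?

10359.14

Earnings Tax: taxable = 12020.00 − 1×436.00 = 11584.00
  493.68 + 16.86% × (11584.00 − 6800.00) = 493.68 + 16.86% × 4784.00 = 1300.26
Pension Levy: 3% × 12020.00 = 360.60
Total withheld: 1300.26 + 360.60 = 1660.86
Net pay: 12020.00 − 1660.86 = 10359.14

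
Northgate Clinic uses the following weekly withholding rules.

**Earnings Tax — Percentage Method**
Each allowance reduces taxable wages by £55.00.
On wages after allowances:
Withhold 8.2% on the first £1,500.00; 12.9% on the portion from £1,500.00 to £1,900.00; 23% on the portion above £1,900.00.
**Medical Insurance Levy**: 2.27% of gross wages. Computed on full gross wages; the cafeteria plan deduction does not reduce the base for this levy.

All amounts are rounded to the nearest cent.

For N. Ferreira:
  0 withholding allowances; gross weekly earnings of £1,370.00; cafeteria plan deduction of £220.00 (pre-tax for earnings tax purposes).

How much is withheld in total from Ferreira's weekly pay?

Earnings Tax: taxable = £1,370.00 − £220.00 = £1,150.00
  8.2% × £1,150.00 = £94.30
Medical Insurance Levy: 2.27% × £1,370.00 = £31.10
Total: £94.30 + £31.10 = £125.40

£125.40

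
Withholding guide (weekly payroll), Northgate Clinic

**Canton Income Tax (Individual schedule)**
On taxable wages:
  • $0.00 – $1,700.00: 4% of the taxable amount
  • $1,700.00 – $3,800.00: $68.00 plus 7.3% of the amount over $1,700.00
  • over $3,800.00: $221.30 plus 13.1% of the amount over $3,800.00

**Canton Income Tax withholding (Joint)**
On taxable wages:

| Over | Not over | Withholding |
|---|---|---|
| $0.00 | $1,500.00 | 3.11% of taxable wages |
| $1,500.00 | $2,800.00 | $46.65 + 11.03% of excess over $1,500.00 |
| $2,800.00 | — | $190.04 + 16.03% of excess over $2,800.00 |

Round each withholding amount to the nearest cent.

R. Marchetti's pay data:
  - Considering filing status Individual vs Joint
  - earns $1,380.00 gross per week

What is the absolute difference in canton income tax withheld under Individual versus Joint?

Canton Income Tax (Individual): taxable = $1,380.00
  4% × $1,380.00 = $55.20
Canton Income Tax (Joint): taxable = $1,380.00
  3.11% × $1,380.00 = $42.92
Difference: |$55.20 − $42.92| = $12.28 (higher under Individual)

$12.28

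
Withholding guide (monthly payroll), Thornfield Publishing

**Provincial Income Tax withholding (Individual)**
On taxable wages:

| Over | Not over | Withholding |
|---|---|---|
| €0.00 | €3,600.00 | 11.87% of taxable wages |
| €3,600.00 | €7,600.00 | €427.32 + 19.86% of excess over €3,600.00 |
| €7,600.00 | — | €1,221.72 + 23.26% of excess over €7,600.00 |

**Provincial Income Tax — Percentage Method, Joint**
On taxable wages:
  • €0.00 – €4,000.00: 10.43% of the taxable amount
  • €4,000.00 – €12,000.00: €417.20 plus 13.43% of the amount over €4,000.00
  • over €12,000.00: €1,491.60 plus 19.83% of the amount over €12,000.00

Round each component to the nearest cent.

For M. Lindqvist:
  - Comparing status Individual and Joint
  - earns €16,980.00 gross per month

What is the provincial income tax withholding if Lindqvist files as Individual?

Provincial Income Tax (Individual): taxable = €16,980.00
  €1,221.72 + 23.26% × (€16,980.00 − €7,600.00) = €1,221.72 + 23.26% × €9,380.00 = €3,403.51

€3,403.51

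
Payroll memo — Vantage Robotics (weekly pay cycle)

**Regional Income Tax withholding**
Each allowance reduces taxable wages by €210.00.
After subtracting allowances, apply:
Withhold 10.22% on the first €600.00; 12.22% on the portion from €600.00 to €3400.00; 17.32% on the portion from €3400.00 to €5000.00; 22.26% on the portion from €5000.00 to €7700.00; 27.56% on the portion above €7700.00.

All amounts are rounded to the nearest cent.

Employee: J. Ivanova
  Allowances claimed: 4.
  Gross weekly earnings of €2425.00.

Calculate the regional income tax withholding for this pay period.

Regional Income Tax: taxable = €2425.00 − 4×€210.00 = €1585.00
  €61.32 + 12.22% × (€1585.00 − €600.00) = €61.32 + 12.22% × €985.00 = €181.69

€181.69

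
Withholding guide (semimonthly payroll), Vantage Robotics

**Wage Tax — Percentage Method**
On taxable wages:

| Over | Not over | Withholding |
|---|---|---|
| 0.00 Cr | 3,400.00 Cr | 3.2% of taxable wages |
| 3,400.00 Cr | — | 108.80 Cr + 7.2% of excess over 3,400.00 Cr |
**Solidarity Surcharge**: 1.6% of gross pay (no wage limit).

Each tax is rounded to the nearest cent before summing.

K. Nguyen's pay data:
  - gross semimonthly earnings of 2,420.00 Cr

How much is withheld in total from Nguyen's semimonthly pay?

116.16 Cr

Wage Tax: taxable = 2,420.00 Cr
  3.2% × 2,420.00 Cr = 77.44 Cr
Solidarity Surcharge: 1.6% × 2,420.00 Cr = 38.72 Cr
Total: 77.44 Cr + 38.72 Cr = 116.16 Cr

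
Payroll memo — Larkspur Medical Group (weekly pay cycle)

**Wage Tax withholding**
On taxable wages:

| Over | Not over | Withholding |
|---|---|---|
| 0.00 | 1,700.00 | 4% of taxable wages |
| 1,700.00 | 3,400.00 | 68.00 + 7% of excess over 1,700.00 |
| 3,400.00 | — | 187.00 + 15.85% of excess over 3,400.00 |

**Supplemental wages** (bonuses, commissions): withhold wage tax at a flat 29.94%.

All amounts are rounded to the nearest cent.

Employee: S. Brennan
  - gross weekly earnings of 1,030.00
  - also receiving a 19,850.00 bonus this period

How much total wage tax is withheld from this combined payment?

Wage Tax: taxable = 1,030.00
  4% × 1,030.00 = 41.20
Supplemental (29.94% flat on bonus): 29.94% × 19,850.00 = 5,943.09
Total wage tax: 41.20 + 5,943.09 = 5,984.29

5,984.29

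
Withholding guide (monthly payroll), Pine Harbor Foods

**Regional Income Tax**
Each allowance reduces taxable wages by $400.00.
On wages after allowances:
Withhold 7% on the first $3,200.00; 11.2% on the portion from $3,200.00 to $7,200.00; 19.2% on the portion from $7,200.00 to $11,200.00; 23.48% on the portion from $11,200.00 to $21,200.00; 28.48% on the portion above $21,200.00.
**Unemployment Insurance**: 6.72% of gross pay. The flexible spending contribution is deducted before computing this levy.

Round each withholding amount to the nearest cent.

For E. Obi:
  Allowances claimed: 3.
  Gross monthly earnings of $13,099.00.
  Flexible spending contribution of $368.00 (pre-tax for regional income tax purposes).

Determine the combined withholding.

$2,373.24

Regional Income Tax: taxable = $13,099.00 − $368.00 − 3×$400.00 = $11,531.00
  $1,440.00 + 23.48% × ($11,531.00 − $11,200.00) = $1,440.00 + 23.48% × $331.00 = $1,517.72
Unemployment Insurance: 6.72% × $12,731.00 = $855.52
Total: $1,517.72 + $855.52 = $2,373.24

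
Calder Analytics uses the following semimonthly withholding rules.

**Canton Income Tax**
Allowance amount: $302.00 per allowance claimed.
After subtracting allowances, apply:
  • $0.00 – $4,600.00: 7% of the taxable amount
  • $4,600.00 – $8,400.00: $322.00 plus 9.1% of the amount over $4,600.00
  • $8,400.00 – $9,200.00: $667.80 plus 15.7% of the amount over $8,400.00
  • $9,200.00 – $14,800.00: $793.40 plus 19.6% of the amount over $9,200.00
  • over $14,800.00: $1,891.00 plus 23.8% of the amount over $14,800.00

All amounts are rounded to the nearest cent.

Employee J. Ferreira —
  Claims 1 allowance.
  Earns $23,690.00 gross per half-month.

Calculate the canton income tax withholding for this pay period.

Canton Income Tax: taxable = $23,690.00 − 1×$302.00 = $23,388.00
  $1,891.00 + 23.8% × ($23,388.00 − $14,800.00) = $1,891.00 + 23.8% × $8,588.00 = $3,934.94

$3,934.94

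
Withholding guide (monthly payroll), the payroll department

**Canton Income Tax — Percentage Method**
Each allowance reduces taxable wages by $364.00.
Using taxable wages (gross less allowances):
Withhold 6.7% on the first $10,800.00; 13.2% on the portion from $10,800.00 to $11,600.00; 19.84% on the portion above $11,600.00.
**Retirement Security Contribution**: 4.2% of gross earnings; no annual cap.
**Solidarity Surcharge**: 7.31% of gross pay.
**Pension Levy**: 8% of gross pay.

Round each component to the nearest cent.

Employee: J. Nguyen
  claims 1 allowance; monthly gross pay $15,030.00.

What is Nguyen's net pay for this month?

Canton Income Tax: taxable = $15,030.00 − 1×$364.00 = $14,666.00
  $829.20 + 19.84% × ($14,666.00 − $11,600.00) = $829.20 + 19.84% × $3,066.00 = $1,437.49
Retirement Security Contribution: 4.2% × $15,030.00 = $631.26
Solidarity Surcharge: 7.31% × $15,030.00 = $1,098.69
Pension Levy: 8% × $15,030.00 = $1,202.40
Total withheld: $1,437.49 + $631.26 + $1,098.69 + $1,202.40 = $4,369.84
Net pay: $15,030.00 − $4,369.84 = $10,660.16

$10,660.16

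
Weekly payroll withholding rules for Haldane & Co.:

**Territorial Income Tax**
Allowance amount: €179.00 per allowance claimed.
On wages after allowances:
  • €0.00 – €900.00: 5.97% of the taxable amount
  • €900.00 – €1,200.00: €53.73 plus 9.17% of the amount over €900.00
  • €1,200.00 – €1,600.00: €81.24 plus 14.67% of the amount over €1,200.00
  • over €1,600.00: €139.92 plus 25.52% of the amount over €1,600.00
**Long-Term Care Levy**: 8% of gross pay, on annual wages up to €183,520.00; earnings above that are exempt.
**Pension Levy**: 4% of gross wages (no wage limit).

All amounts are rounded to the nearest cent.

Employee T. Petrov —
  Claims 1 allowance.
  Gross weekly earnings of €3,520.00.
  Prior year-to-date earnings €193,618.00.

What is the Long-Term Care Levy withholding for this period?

Long-Term Care Levy: YTD €193,618.00 ≥ cap €183,520.00 → €0.00

€0.00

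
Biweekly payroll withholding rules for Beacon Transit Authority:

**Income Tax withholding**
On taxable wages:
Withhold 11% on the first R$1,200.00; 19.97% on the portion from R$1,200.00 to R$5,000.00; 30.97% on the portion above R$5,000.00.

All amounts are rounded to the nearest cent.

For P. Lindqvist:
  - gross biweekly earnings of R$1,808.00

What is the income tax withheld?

R$253.42

Income Tax: taxable = R$1,808.00
  R$132.00 + 19.97% × (R$1,808.00 − R$1,200.00) = R$132.00 + 19.97% × R$608.00 = R$253.42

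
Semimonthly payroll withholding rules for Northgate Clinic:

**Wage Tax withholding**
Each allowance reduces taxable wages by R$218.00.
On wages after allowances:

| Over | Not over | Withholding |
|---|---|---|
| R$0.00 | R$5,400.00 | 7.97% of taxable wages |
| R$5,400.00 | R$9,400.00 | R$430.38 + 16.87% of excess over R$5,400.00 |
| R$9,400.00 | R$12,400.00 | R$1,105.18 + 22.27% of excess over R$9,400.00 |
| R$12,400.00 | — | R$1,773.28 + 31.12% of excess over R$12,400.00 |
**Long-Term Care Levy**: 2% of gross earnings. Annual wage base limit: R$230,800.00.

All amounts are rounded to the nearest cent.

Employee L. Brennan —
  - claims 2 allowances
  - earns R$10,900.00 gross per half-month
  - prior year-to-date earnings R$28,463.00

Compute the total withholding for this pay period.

R$1,560.13

Wage Tax: taxable = R$10,900.00 − 2×R$218.00 = R$10,464.00
  R$1,105.18 + 22.27% × (R$10,464.00 − R$9,400.00) = R$1,105.18 + 22.27% × R$1,064.00 = R$1,342.13
Long-Term Care Levy: 2% × R$10,900.00 = R$218.00
Total: R$1,342.13 + R$218.00 = R$1,560.13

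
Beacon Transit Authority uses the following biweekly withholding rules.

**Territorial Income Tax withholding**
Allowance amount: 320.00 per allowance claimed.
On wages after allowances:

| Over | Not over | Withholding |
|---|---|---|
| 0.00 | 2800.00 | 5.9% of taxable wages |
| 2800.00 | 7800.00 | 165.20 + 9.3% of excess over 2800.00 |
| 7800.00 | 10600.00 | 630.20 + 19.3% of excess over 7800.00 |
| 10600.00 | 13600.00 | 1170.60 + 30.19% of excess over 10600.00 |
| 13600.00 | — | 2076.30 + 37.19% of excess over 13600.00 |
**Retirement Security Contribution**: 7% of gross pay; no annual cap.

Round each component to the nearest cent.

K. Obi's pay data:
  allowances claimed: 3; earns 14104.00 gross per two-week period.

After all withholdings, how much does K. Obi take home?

11178.09

Territorial Income Tax: taxable = 14104.00 − 3×320.00 = 13144.00
  1170.60 + 30.19% × (13144.00 − 10600.00) = 1170.60 + 30.19% × 2544.00 = 1938.63
Retirement Security Contribution: 7% × 14104.00 = 987.28
Total withheld: 1938.63 + 987.28 = 2925.91
Net pay: 14104.00 − 2925.91 = 11178.09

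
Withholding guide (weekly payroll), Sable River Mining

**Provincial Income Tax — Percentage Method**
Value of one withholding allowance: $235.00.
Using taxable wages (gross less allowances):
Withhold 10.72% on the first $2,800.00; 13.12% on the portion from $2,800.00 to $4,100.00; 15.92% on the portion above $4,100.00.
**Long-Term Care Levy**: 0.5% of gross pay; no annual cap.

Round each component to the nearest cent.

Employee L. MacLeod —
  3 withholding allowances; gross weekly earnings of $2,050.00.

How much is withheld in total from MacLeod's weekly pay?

$154.43

Provincial Income Tax: taxable = $2,050.00 − 3×$235.00 = $1,345.00
  10.72% × $1,345.00 = $144.18
Long-Term Care Levy: 0.5% × $2,050.00 = $10.25
Total: $144.18 + $10.25 = $154.43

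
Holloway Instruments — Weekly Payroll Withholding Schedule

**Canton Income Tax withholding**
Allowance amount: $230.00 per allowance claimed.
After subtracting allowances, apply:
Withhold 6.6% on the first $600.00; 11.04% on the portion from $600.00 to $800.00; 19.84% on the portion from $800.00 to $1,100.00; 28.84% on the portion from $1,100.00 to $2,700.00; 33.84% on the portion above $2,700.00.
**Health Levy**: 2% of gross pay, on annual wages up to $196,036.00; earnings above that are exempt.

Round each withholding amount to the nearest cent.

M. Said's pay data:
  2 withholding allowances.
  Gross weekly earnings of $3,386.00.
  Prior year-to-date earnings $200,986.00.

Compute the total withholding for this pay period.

$659.12

Canton Income Tax: taxable = $3,386.00 − 2×$230.00 = $2,926.00
  $582.64 + 33.84% × ($2,926.00 − $2,700.00) = $582.64 + 33.84% × $226.00 = $659.12
Health Levy: YTD $200,986.00 ≥ cap $196,036.00 → $0.00
Total: $659.12 + $0.00 = $659.12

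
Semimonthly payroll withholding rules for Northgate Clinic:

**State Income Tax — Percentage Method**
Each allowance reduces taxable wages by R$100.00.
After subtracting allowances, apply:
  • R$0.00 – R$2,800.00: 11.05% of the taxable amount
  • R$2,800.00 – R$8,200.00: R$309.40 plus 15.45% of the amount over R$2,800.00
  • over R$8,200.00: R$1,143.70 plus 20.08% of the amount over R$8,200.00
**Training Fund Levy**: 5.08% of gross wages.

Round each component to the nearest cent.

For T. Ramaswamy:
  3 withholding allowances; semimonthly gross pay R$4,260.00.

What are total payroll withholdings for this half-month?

R$705.03

State Income Tax: taxable = R$4,260.00 − 3×R$100.00 = R$3,960.00
  R$309.40 + 15.45% × (R$3,960.00 − R$2,800.00) = R$309.40 + 15.45% × R$1,160.00 = R$488.62
Training Fund Levy: 5.08% × R$4,260.00 = R$216.41
Total: R$488.62 + R$216.41 = R$705.03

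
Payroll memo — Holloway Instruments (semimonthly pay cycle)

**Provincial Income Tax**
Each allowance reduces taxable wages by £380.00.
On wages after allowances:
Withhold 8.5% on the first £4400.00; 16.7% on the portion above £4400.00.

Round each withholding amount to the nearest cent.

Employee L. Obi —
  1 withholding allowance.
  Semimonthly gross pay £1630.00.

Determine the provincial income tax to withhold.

£106.25

Provincial Income Tax: taxable = £1630.00 − 1×£380.00 = £1250.00
  8.5% × £1250.00 = £106.25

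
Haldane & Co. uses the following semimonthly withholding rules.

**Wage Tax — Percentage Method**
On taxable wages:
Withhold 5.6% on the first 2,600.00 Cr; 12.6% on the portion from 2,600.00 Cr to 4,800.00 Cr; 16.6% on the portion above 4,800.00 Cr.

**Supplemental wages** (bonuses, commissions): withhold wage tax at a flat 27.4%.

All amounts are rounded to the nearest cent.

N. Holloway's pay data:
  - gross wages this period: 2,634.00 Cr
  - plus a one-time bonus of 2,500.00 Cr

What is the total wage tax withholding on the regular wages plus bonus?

834.88 Cr

Wage Tax: taxable = 2,634.00 Cr
  145.60 Cr + 12.6% × (2,634.00 Cr − 2,600.00 Cr) = 145.60 Cr + 12.6% × 34.00 Cr = 149.88 Cr
Supplemental (27.4% flat on bonus): 27.4% × 2,500.00 Cr = 685.00 Cr
Total wage tax: 149.88 Cr + 685.00 Cr = 834.88 Cr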